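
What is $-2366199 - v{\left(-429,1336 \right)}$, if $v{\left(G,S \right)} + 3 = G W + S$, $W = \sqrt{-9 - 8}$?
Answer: $-2367532 + 429 i \sqrt{17} \approx -2.3675 \cdot 10^{6} + 1768.8 i$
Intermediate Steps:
$W = i \sqrt{17}$ ($W = \sqrt{-17} = i \sqrt{17} \approx 4.1231 i$)
$v{\left(G,S \right)} = -3 + S + i G \sqrt{17}$ ($v{\left(G,S \right)} = -3 + \left(G i \sqrt{17} + S\right) = -3 + \left(i G \sqrt{17} + S\right) = -3 + \left(S + i G \sqrt{17}\right) = -3 + S + i G \sqrt{17}$)
$-2366199 - v{\left(-429,1336 \right)} = -2366199 - \left(-3 + 1336 + i \left(-429\right) \sqrt{17}\right) = -2366199 - \left(-3 + 1336 - 429 i \sqrt{17}\right) = -2366199 - \left(1333 - 429 i \sqrt{17}\right) = -2367532 + 429 i \sqrt{17}$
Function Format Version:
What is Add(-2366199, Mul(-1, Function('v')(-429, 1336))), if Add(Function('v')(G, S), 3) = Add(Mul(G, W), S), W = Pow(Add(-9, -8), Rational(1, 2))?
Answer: Add(-2367532, Mul(429, I, Pow(17, Rational(1, 2)))) ≈ Add(-2.3675e+6, Mul(1768.8, I))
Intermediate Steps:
W = Mul(I, Pow(17, Rational(1, 2))) (W = Pow(-17, Rational(1, 2)) = Mul(I, Pow(17, Rational(1, 2))) ≈ Mul(4.1231, I))
Function('v')(G, S) = Add(-3, S, Mul(I, G, Pow(17, Rational(1, 2)))) (Function('v')(G, S) = Add(-3, Add(Mul(G, Mul(I, Pow(17, Rational(1, 2)))), S)) = Add(-3, Add(Mul(I, G, Pow(17, Rational(1, 2))), S)) = Add(-3, Add(S, Mul(I, G, Pow(17, Rational(1, 2))))) = Add(-3, S, Mul(I, G, Pow(17, Rational(1, 2)))))
Add(-2366199, Mul(-1, Function('v')(-429, 1336))) = Add(-2366199, Mul(-1, Add(-3, 1336, Mul(I, -429, Pow(17, Rational(1, 2)))))) = Add(-2366199, Mul(-1, Add(-3, 1336, Mul(-429, I, Pow(17, Rational(1, 2)))))) = Add(-2366199, Mul(-1, Add(1333, Mul(-429, I, Pow(17, Rational(1, 2)))))) = Add(-2366199, Add(-1333, Mul(429, I, Pow(17, Rational(1, 2))))) = Add(-2367532, Mul(429, I, Pow(17, Rational(1, 2))))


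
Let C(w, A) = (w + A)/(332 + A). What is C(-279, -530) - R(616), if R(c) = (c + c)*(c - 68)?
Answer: -133676119/198 ≈ -6.7513e+5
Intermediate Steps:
R(c) = 2*c*(-68 + c) (R(c) = (2*c)*(-68 + c) = 2*c*(-68 + c))
C(w, A) = (A + w)/(332 + A)
C(-279, -530) - R(616) = (-530 - 279)/(332 - 530) - 2*616*(-68 + 616) = -809/(-198) - 2*616*548 = -1/198*(-809) - 1*675136 = 809/198 - 675136 = -133676119/198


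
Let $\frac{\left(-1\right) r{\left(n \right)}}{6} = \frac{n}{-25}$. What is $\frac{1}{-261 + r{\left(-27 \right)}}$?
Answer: $- \frac{25}{6687} \approx -0.0037386$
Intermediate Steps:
$r{\left(n \right)} = \frac{6 n}{25}$ ($r{\left(n \right)} = - 6 \frac{n}{-25} = - 6 n \left(- \frac{1}{25}\right) = - 6 \left(- \frac{n}{25}\right) = \frac{6 n}{25}$)
$\frac{1}{-261 + r{\left(-27 \right)}} = \frac{1}{-261 + \frac{6}{25} \left(-27\right)} = \frac{1}{-261 - \frac{162}{25}} = \frac{1}{- \frac{6687}{25}} = - \frac{25}{6687}$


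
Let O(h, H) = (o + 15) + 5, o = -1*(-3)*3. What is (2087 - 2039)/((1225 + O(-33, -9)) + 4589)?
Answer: 48/5843 ≈ 0.0082150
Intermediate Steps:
o = 9 (o = 3*3 = 9)
O(h, H) = 29 (O(h, H) = (9 + 15) + 5 = 24 + 5 = 29)
(2087 - 2039)/((1225 + O(-33, -9)) + 4589) = (2087 - 2039)/((1225 + 29) + 4589) = 48/(1254 + 4589) = 48/5843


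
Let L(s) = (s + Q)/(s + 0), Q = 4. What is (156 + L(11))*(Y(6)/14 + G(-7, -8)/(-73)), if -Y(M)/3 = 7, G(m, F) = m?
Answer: -354855/1606 ≈ -220.96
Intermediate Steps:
Y(M) = -21 (Y(M) = -3*7 = -21)
L(s) = (4 + s)/s (L(s) = (s + 4)/(s + 0) = (4 + s)/s)
(156 + L(11))*(Y(6)/14 + G(-7, -8)/(-73)) = (156 + (4 + 11)/11)*(-21/14 - 7/(-73)) = (156 + (1/11)*15)*(-21*1/14 - 7*(-1/73)) = (156 + 15/11)*(-3/2 + 7/73) = (1731/11)*(-205/146) = -354855/1606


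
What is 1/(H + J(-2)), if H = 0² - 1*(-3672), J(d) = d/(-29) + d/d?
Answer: 29/106519 ≈ 0.00027225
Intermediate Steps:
J(d) = 1 - d/29 (J(d) = d*(-1/29) + 1 = -d/29 + 1 = 1 - d/29)
H = 3672 (H = 0 + 3672 = 3672)
1/(H + J(-2)) = 1/(3672 + (1 - 1/29*(-2))) = 1/(3672 + (1 + 2/29)) = 1/(3672 + 31/29) = 1/(106519/29) = 29/106519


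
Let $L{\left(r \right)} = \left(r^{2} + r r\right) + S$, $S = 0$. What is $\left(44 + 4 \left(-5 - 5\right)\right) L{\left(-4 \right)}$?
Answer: $128$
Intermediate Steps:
$L{\left(r \right)} = 2 r^{2}$ ($L{\left(r \right)} = \left(r^{2} + r r\right) + 0 = \left(r^{2} + r^{2}\right) + 0 = 2 r^{2} + 0 = 2 r^{2}$)
$\left(44 + 4 \left(-5 - 5\right)\right) L{\left(-4 \right)} = \left(44 + 4 \left(-5 - 5\right)\right) 2 \left(-4\right)^{2} = \left(44 + 4 \left(-10\right)\right) 2 \cdot 16 = \left(44 - 40\right) 32 = 4 \cdot 32 = 128$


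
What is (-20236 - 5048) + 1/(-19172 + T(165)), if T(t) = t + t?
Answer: -476401129/18842 ≈ -25284.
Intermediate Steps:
T(t) = 2*t
(-20236 - 5048) + 1/(-19172 + T(165)) = (-20236 - 5048) + 1/(-19172 + 2*165) = -25284 + 1/(-19172 + 330) = -25284 + 1/(-18842) = -25284 - 1/18842 = -476401129/18842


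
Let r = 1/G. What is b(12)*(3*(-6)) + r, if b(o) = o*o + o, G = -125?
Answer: -351001/125 ≈ -2808.0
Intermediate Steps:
r = -1/125 (r = 1/(-125) = -1/125 ≈ -0.0080000)
b(o) = o + o**2 (b(o) = o**2 + o = o + o**2)
b(12)*(3*(-6)) + r = (12*(1 + 12))*(3*(-6)) - 1/125 = (12*13)*(-18) - 1/125 = 156*(-18) - 1/125 = -2808 - 1/125 = -351001/125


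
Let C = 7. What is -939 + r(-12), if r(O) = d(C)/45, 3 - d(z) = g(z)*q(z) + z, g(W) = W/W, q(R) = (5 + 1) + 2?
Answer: -14089/15 ≈ -939.27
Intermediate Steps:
q(R) = 8 (q(R) = 6 + 2 = 8)
g(W) = 1
d(z) = -5 - z (d(z) = 3 - (1*8 + z) = 3 - (8 + z) = 3 + (-8 - z) = -5 - z)
r(O) = -4/15 (r(O) = (-5 - 1*7)/45 = (-5 - 7)*(1/45) = -12*1/45 = -4/15)
-939 + r(-12) = -939 - 4/15 = -14089/15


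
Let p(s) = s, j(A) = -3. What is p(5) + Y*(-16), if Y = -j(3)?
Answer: -43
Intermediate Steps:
Y = 3 (Y = -1*(-3) = 3)
p(5) + Y*(-16) = 5 + 3*(-16) = 5 - 48 = -43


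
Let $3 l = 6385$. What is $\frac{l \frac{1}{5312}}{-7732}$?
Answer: $- \frac{6385}{123217152} \approx -5.1819 \cdot 10^{-5}$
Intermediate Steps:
$l = \frac{6385}{3}$ ($l = \frac{1}{3} \cdot 6385 = \frac{6385}{3} \approx 2128.3$)
$\frac{l \frac{1}{5312}}{-7732} = \frac{\frac{6385}{3} \cdot \frac{1}{5312}}{-7732} = \frac{6385}{3} \cdot \frac{1}{5312} \left(- \frac{1}{7732}\right) = \frac{6385}{15936} \left(- \frac{1}{7732}\right) = - \frac{6385}{123217152}$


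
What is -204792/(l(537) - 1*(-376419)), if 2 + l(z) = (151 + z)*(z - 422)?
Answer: -204792/455537 ≈ -0.44956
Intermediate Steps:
l(z) = -2 + (-422 + z)*(151 + z) (l(z) = -2 + (151 + z)*(z - 422) = -2 + (151 + z)*(-422 + z) = -2 + (-422 + z)*(151 + z))
-204792/(l(537) - 1*(-376419)) = -204792/((-63724 + 537**2 - 271*537) - 1*(-376419)) = -204792/((-63724 + 288369 - 145527) + 376419) = -204792/(79118 + 376419) = -204792/455537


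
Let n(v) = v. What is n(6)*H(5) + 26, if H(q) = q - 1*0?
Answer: 56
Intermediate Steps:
H(q) = q (H(q) = q + 0 = q)
n(6)*H(5) + 26 = 6*5 + 26 = 30 + 26 = 56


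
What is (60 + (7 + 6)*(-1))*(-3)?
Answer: -141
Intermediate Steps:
(60 + (7 + 6)*(-1))*(-3) = (60 + 13*(-1))*(-3) = (60 - 13)*(-3) = 47*(-3) = -141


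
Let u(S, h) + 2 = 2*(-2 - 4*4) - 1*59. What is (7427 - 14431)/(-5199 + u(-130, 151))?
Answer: 1751/1324 ≈ 1.3225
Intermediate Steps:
u(S, h) = -97 (u(S, h) = -2 + (2*(-2 - 4*4) - 1*59) = -2 + (2*(-2 - 16) - 59) = -2 + (2*(-18) - 59) = -2 + (-36 - 59) = -2 - 95 = -97)
(7427 - 14431)/(-5199 + u(-130, 151)) = (7427 - 14431)/(-5199 - 97) = -7004/(-5296) = -7004*(-1/5296) = 1751/1324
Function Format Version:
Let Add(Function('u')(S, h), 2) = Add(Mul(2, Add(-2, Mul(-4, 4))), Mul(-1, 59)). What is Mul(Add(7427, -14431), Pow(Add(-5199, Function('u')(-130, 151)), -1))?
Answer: Rational(1751, 1324) ≈ 1.3225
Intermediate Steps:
Function('u')(S, h) = -97 (Function('u')(S, h) = Add(-2, Add(Mul(2, Add(-2, Mul(-4, 4))), Mul(-1, 59))) = Add(-2, Add(Mul(2, Add(-2, -16)), -59)) = Add(-2, Add(Mul(2, -18), -59)) = Add(-2, Add(-36, -59)) = Add(-2, -95) = -97)
Mul(Add(7427, -14431), Pow(Add(-5199, Function('u')(-130, 151)), -1)) = Mul(Add(7427, -14431), Pow(Add(-5199, -97), -1)) = Mul(-7004, Pow(-5296, -1)) = Mul(-7004, Rational(-1, 5296)) = Rational(1751, 1324)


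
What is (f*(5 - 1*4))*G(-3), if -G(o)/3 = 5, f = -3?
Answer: 45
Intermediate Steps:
G(o) = -15 (G(o) = -3*5 = -15)
(f*(5 - 1*4))*G(-3) = -3*(5 - 1*4)*(-15) = -3*(5 - 4)*(-15) = -3*1*(-15) = -3*(-15) = 45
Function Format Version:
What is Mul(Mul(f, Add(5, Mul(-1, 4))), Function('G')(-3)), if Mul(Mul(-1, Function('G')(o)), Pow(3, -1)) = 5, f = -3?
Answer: 45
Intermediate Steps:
Function('G')(o) = -15 (Function('G')(o) = Mul(-3, 5) = -15)
Mul(Mul(f, Add(5, Mul(-1, 4))), Function('G')(-3)) = Mul(Mul(-3, Add(5, Mul(-1, 4))), -15) = Mul(Mul(-3, Add(5, -4)), -15) = Mul(Mul(-3, 1), -15) = Mul(-3, -15) = 45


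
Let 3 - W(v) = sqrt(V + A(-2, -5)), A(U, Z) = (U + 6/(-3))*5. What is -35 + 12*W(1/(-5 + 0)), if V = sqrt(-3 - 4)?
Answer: 1 - 12*sqrt(-20 + I*sqrt(7)) ≈ -2.5419 - 53.782*I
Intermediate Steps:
A(U, Z) = -10 + 5*U (A(U, Z) = (U + 6*(-1/3))*5 = (U - 2)*5 = (-2 + U)*5 = -10 + 5*U)
V = I*sqrt(7) (V = sqrt(-7) = I*sqrt(7) ≈ 2.6458*I)
W(v) = 3 - sqrt(-20 + I*sqrt(7)) (W(v) = 3 - sqrt(I*sqrt(7) + (-10 + 5*(-2))) = 3 - sqrt(I*sqrt(7) + (-10 - 10)) = 3 - sqrt(I*sqrt(7) - 20) = 3 - sqrt(-20 + I*sqrt(7)))
-35 + 12*W(1/(-5 + 0)) = -35 + 12*(3 - sqrt(-20 + I*sqrt(7))) = -35 + (36 - 12*sqrt(-20 + I*sqrt(7))) = 1 - 12*sqrt(-20 + I*sqrt(7))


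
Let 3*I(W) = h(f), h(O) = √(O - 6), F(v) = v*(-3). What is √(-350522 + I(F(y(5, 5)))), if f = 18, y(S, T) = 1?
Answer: √(-3154698 + 6*√3)/3 ≈ 592.05*I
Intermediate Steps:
F(v) = -3*v
h(O) = √(-6 + O)
I(W) = 2*√3/3 (I(W) = √(-6 + 18)/3 = √12/3 = (2*√3)/3 = 2*√3/3)
√(-350522 + I(F(y(5, 5)))) = √(-350522 + 2*√3/3)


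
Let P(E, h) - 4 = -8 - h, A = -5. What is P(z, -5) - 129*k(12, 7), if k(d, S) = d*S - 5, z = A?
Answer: -10190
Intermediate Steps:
z = -5
k(d, S) = -5 + S*d (k(d, S) = S*d - 5 = -5 + S*d)
P(E, h) = -4 - h (P(E, h) = 4 + (-8 - h) = -4 - h)
P(z, -5) - 129*k(12, 7) = (-4 - 1*(-5)) - 129*(-5 + 7*12) = (-4 + 5) - 129*(-5 + 84) = 1 - 129*79 = 1 - 10191 = -10190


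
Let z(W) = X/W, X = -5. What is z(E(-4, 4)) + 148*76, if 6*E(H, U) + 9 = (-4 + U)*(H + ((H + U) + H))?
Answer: 33754/3 ≈ 11251.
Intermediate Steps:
E(H, U) = -3/2 + (-4 + U)*(U + 3*H)/6 (E(H, U) = -3/2 + ((-4 + U)*(H + ((H + U) + H)))/6 = -3/2 + ((-4 + U)*(H + (U + 2*H)))/6 = -3/2 + ((-4 + U)*(U + 3*H))/6 = -3/2 + (-4 + U)*(U + 3*H)/6)
z(W) = -5/W
z(E(-4, 4)) + 148*76 = -5/(-3/2 - 2*(-4) - ⅔*4 + (⅙)*4² + (½)*(-4)*4) + 148*76 = -5/(-3/2 + 8 - 8/3 + (⅙)*16 - 8) + 11248 = -5/(-3/2 + 8 - 8/3 + 8/3 - 8) + 11248 = -5/(-3/2) + 11248 = -5*(-⅔) + 11248 = 10/3 + 11248 = 33754/3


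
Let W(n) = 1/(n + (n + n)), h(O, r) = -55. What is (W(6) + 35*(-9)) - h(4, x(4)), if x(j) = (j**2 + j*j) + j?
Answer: -4679/18 ≈ -259.94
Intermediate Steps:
x(j) = j + 2*j**2 (x(j) = (j**2 + j**2) + j = 2*j**2 + j = j + 2*j**2)
W(n) = 1/(3*n) (W(n) = 1/(n + 2*n) = 1/(3*n))
(W(6) + 35*(-9)) - h(4, x(4)) = ((1/3)/6 + 35*(-9)) - 1*(-55) = ((1/3)*(1/6) - 315) + 55 = (1/18 - 315) + 55 = -5669/18 + 55 = -4679/18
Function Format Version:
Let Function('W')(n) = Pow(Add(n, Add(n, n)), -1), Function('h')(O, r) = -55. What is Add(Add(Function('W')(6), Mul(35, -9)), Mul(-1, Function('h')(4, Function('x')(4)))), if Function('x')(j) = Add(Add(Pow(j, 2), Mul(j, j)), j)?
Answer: Rational(-4679, 18) ≈ -259.94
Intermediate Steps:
Function('x')(j) = Add(j, Mul(2, Pow(j, 2))) (Function('x')(j) = Add(Add(Pow(j, 2), Pow(j, 2)), j) = Add(Mul(2, Pow(j, 2)), j) = Add(j, Mul(2, Pow(j, 2))))
Function('W')(n) = Mul(Rational(1, 3), Pow(n, -1)) (Function('W')(n) = Pow(Add(n, Mul(2, n)), -1) = Pow(Mul(3, n), -1) = Mul(Rational(1, 3), Pow(n, -1)))
Add(Add(Function('W')(6), Mul(35, -9)), Mul(-1, Function('h')(4, Function('x')(4)))) = Add(Add(Mul(Rational(1, 3), Pow(6, -1)), Mul(35, -9)), Mul(-1, -55)) = Add(Add(Mul(Rational(1, 3), Rational(1, 6)), -315), 55) = Add(Add(Rational(1, 18), -315), 55) = Add(Rational(-5669, 18), 55) = Rational(-4679, 18)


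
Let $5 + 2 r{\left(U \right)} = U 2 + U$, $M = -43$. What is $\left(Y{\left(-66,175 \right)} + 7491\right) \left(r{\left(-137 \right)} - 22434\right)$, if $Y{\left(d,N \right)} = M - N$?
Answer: $-164675266$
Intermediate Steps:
$Y{\left(d,N \right)} = -43 - N$
$r{\left(U \right)} = - \frac{5}{2} + \frac{3 U}{2}$ ($r{\left(U \right)} = - \frac{5}{2} + \frac{U 2 + U}{2} = - \frac{5}{2} + \frac{2 U + U}{2} = - \frac{5}{2} + \frac{3 U}{2}$)
$\left(Y{\left(-66,175 \right)} + 7491\right) \left(r{\left(-137 \right)} - 22434\right) = \left(\left(-43 - 175\right) + 7491\right) \left(\left(- \frac{5}{2} + \frac{3}{2} \left(-137\right)\right) - 22434\right) = \left(\left(-43 - 175\right) + 7491\right) \left(\left(- \frac{5}{2} - \frac{411}{2}\right) - 22434\right) = \left(-218 + 7491\right) \left(-208 - 22434\right) = 7273 \left(-22642\right) = -164675266$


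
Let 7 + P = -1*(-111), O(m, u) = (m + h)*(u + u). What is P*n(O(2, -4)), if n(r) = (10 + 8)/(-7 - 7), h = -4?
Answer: -936/7 ≈ -133.71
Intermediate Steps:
O(m, u) = 2*u*(-4 + m) (O(m, u) = (m - 4)*(u + u) = (-4 + m)*(2*u) = 2*u*(-4 + m))
P = 104 (P = -7 - 1*(-111) = -7 + 111 = 104)
n(r) = -9/7 (n(r) = 18/(-14) = 18*(-1/14) = -9/7)
P*n(O(2, -4)) = 104*(-9/7) = -936/7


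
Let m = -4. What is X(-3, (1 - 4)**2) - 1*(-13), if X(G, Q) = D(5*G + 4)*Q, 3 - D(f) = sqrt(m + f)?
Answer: 40 - 9*I*sqrt(15) ≈ 40.0 - 34.857*I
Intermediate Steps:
D(f) = 3 - sqrt(-4 + f)
X(G, Q) = Q*(3 - sqrt(5)*sqrt(G)) (X(G, Q) = (3 - sqrt(-4 + (5*G + 4)))*Q = (3 - sqrt(-4 + (4 + 5*G)))*Q = (3 - sqrt(5*G))*Q = (3 - sqrt(5)*sqrt(G))*Q = Q*(3 - sqrt(5)*sqrt(G)))
X(-3, (1 - 4)**2) - 1*(-13) = (1 - 4)**2*(3 - sqrt(5)*sqrt(-3)) - 1*(-13) = (-3)**2*(3 - sqrt(5)*I*sqrt(3)) + 13 = 9*(3 - I*sqrt(15)) + 13 = (27 - 9*I*sqrt(15)) + 13 = 40 - 9*I*sqrt(15)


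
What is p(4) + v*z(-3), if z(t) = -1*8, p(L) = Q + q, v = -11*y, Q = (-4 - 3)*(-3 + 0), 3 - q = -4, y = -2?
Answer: -148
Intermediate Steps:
q = 7 (q = 3 - 1*(-4) = 3 + 4 = 7)
Q = 21 (Q = -7*(-3) = 21)
v = 22 (v = -11*(-2) = 22)
p(L) = 28 (p(L) = 21 + 7 = 28)
z(t) = -8
p(4) + v*z(-3) = 28 + 22*(-8) = 28 - 176 = -148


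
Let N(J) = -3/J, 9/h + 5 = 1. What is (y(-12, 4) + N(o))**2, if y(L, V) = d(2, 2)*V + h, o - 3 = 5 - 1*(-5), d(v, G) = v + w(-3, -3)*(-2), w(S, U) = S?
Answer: 2356225/2704 ≈ 871.38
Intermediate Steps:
h = -9/4 (h = 9/(-5 + 1) = 9/(-4) = 9*(-1/4) = -9/4 ≈ -2.2500)
d(v, G) = 6 + v (d(v, G) = v - 3*(-2) = v + 6 = 6 + v)
o = 13 (o = 3 + (5 - 1*(-5)) = 3 + (5 + 5) = 3 + 10 = 13)
y(L, V) = -9/4 + 8*V (y(L, V) = (6 + 2)*V - 9/4 = 8*V - 9/4 = -9/4 + 8*V)
(y(-12, 4) + N(o))**2 = ((-9/4 + 8*4) - 3/13)**2 = ((-9/4 + 32) - 3*1/13)**2 = (119/4 - 3/13)**2 = (1535/52)**2 = 2356225/2704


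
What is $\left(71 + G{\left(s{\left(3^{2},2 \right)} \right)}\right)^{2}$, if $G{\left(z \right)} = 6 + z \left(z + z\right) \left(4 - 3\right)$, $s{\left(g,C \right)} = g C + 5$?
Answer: $1288225$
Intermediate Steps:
$s{\left(g,C \right)} = 5 + C g$ ($s{\left(g,C \right)} = C g + 5 = 5 + C g$)
$G{\left(z \right)} = 6 + 2 z^{2}$ ($G{\left(z \right)} = 6 + z 2 z 1 = 6 + z 2 z = 6 + 2 z^{2}$)
$\left(71 + G{\left(s{\left(3^{2},2 \right)} \right)}\right)^{2} = \left(71 + \left(6 + 2 \left(5 + 2 \cdot 3^{2}\right)^{2}\right)\right)^{2} = \left(71 + \left(6 + 2 \left(5 + 2 \cdot 9\right)^{2}\right)\right)^{2} = \left(71 + \left(6 + 2 \left(5 + 18\right)^{2}\right)\right)^{2} = \left(71 + \left(6 + 2 \cdot 23^{2}\right)\right)^{2} = \left(71 + \left(6 + 2 \cdot 529\right)\right)^{2} = \left(71 + \left(6 + 1058\right)\right)^{2} = \left(71 + 1064\right)^{2} = 1135^{2} = 1288225$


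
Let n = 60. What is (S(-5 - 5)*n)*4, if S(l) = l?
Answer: -2400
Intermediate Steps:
(S(-5 - 5)*n)*4 = ((-5 - 5)*60)*4 = -10*60*4 = -600*4 = -2400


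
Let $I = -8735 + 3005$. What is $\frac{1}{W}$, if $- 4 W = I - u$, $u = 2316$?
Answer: $\frac{2}{4023} \approx 0.00049714$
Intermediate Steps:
$I = -5730$
$W = \frac{4023}{2}$ ($W = - \frac{-5730 - 2316}{4} = \left(- \frac{1}{4}\right) \left(-8046\right) = \frac{4023}{2} \approx 2011.5$)
$\frac{1}{W} = \frac{1}{\frac{4023}{2}} = \frac{2}{4023}$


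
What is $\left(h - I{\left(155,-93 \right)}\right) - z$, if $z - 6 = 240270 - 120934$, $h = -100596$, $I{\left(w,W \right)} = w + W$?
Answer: $-220000$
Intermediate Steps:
$I{\left(w,W \right)} = W + w$
$z = 119342$ ($z = 6 + \left(240270 - 120934\right) = 6 + 119336 = 119342$)
$\left(h - I{\left(155,-93 \right)}\right) - z = \left(-100596 - \left(-93 + 155\right)\right) - 119342 = \left(-100596 - 62\right) - 119342 = -100658 - 119342 = -220000$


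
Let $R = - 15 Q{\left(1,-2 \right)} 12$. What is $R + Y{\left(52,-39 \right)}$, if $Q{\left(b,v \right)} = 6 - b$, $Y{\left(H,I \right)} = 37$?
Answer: $-863$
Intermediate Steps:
$R = -900$ ($R = - 15 \left(6 - 1\right) 12 = \left(-15\right) 5 \cdot 12 = \left(-75\right) 12 = -900$)
$R + Y{\left(52,-39 \right)} = -900 + 37 = -863$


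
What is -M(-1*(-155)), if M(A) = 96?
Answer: -96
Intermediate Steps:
-M(-1*(-155)) = -1*96 = -96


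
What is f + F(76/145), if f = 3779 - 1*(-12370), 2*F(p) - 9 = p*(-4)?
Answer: 4684211/290 ≈ 16152.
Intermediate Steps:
F(p) = 9/2 - 2*p (F(p) = 9/2 + (p*(-4))/2 = 9/2 + (-4*p)/2 = 9/2 - 2*p)
f = 16149 (f = 3779 + 12370 = 16149)
f + F(76/145) = 16149 + (9/2 - 152/145) = 16149 + 1001/290 = 4684211/290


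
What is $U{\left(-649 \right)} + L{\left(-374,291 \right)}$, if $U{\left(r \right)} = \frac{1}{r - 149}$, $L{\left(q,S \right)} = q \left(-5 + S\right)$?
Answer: $- \frac{85357273}{798} \approx -1.0696 \cdot 10^{5}$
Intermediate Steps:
$U{\left(r \right)} = \frac{1}{-149 + r}$
$U{\left(-649 \right)} + L{\left(-374,291 \right)} = \frac{1}{-149 - 649} - 374 \left(-5 + 291\right) = \frac{1}{-798} - 106964 = - \frac{1}{798} - 106964 = - \frac{85357273}{798}$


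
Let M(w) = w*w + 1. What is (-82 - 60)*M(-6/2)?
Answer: -1420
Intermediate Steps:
M(w) = 1 + w² (M(w) = w² + 1 = 1 + w²)
(-82 - 60)*M(-6/2) = (-82 - 60)*(1 + (-6/2)²) = -142*(1 + (-6*½)²) = -142*(1 + (-3)²) = -142*(1 + 9) = -142*10 = -1420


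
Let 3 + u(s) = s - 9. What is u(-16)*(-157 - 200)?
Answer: 9996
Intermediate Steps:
u(s) = -12 + s (u(s) = -3 + (s - 9) = -3 + (-9 + s) = -12 + s)
u(-16)*(-157 - 200) = (-12 - 16)*(-157 - 200) = -28*(-357) = 9996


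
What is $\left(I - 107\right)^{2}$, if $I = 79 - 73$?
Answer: $10201$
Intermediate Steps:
$I = 6$
$\left(I - 107\right)^{2} = \left(6 - 107\right)^{2} = \left(-101\right)^{2} = 10201$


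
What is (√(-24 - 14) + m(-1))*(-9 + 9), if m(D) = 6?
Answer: 0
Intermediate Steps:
(√(-24 - 14) + m(-1))*(-9 + 9) = (√(-24 - 14) + 6)*(-9 + 9) = (√(-38) + 6)*0 = (I*√38 + 6)*0 = (6 + I*√38)*0 = 0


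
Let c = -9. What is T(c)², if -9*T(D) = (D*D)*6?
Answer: 2916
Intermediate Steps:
T(D) = -2*D²/3 (T(D) = -D*D*6/9 = -D²*6/9 = -2*D²/3)
T(c)² = (-⅔*(-9)²)² = (-⅔*81)² = (-54)² = 2916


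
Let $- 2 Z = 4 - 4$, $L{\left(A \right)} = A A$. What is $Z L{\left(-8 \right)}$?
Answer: $0$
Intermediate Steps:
$L{\left(A \right)} = A^{2}$
$Z = 0$ ($Z = - \frac{4 - 4}{2} = \left(- \frac{1}{2}\right) 0 = 0$)
$Z L{\left(-8 \right)} = 0 \left(-8\right)^{2} = 0 \cdot 64 = 0$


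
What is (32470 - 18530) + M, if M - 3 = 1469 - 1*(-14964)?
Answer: 30376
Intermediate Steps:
M = 16436 (M = 3 + (1469 - 1*(-14964)) = 3 + (1469 + 14964) = 3 + 16433 = 16436)
(32470 - 18530) + M = (32470 - 18530) + 16436 = 13940 + 16436 = 30376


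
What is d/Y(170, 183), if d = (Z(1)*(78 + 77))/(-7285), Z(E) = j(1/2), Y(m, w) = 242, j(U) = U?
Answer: -1/22748 ≈ -4.3960e-5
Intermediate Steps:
Z(E) = 1/2
d = -1/94 (d = ((78 + 77)/2)/(-7285) = ((1/2)*155)*(-1/7285) = (155/2)*(-1/7285) = -1/94 ≈ -0.010638)
d/Y(170, 183) = -1/94/242 = -1/94*1/242 = -1/22748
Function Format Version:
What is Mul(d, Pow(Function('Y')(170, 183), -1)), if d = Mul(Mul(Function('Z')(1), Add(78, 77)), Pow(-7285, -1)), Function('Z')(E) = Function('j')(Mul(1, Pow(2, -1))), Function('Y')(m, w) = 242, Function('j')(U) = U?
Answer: Rational(-1, 22748) ≈ -4.3960e-5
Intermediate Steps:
Function('Z')(E) = Rational(1, 2) (Function('Z')(E) = Mul(1, Pow(2, -1)) = Mul(1, Rational(1, 2)) = Rational(1, 2))
d = Rational(-1, 94) (d = Mul(Mul(Rational(1, 2), Add(78, 77)), Pow(-7285, -1)) = Mul(Mul(Rational(1, 2), 155), Rational(-1, 7285)) = Mul(Rational(155, 2), Rational(-1, 7285)) = Rational(-1, 94) ≈ -0.010638)
Mul(d, Pow(Function('Y')(170, 183), -1)) = Mul(Rational(-1, 94), Pow(242, -1)) = Mul(Rational(-1, 94), Rational(1, 242)) = Rational(-1, 22748)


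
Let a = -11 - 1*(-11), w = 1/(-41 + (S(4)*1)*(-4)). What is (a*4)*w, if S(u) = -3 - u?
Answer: 0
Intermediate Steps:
w = -1/13 (w = 1/(-41 + ((-3 - 1*4)*1)*(-4)) = 1/(-41 + ((-3 - 4)*1)*(-4)) = 1/(-41 - 7*1*(-4)) = 1/(-41 - 7*(-4)) = 1/(-41 + 28) = 1/(-13) = -1/13 ≈ -0.076923)
a = 0 (a = -11 + 11 = 0)
(a*4)*w = (0*4)*(-1/13) = 0*(-1/13) = 0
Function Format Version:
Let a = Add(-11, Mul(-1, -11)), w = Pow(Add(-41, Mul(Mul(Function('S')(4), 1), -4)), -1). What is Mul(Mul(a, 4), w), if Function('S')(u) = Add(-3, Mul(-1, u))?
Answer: 0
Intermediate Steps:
w = Rational(-1, 13) (w = Pow(Add(-41, Mul(Mul(Add(-3, Mul(-1, 4)), 1), -4)), -1) = Pow(Add(-41, Mul(Mul(Add(-3, -4), 1), -4)), -1) = Pow(Add(-41, Mul(Mul(-7, 1), -4)), -1) = Pow(Add(-41, Mul(-7, -4)), -1) = Pow(Add(-41, 28), -1) = Pow(-13, -1) = Rational(-1, 13) ≈ -0.076923)
a = 0 (a = Add(-11, 11) = 0)
Mul(Mul(a, 4), w) = Mul(Mul(0, 4), Rational(-1, 13)) = Mul(0, Rational(-1, 13)) = 0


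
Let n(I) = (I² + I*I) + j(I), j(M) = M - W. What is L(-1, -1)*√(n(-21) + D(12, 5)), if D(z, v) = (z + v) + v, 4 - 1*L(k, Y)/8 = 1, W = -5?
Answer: 48*√222 ≈ 715.18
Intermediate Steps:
L(k, Y) = 24 (L(k, Y) = 32 - 8*1 = 32 - 8 = 24)
j(M) = 5 + M (j(M) = M - 1*(-5) = M + 5 = 5 + M)
D(z, v) = z + 2*v (D(z, v) = (v + z) + v = z + 2*v)
n(I) = 5 + I + 2*I² (n(I) = (I² + I*I) + (5 + I) = (I² + I²) + (5 + I) = 2*I² + (5 + I) = 5 + I + 2*I²)
L(-1, -1)*√(n(-21) + D(12, 5)) = 24*√((5 - 21 + 2*(-21)²) + (12 + 2*5)) = 24*√((5 - 21 + 2*441) + (12 + 10)) = 24*√((5 - 21 + 882) + 22) = 24*√(866 + 22) = 24*√888 = 24*(2*√222) = 48*√222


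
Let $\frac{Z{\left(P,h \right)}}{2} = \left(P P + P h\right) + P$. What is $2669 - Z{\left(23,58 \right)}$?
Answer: $-1103$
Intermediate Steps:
$Z{\left(P,h \right)} = 2 P + 2 P^{2} + 2 P h$ ($Z{\left(P,h \right)} = 2 \left(\left(P P + P h\right) + P\right) = 2 \left(\left(P^{2} + P h\right) + P\right) = 2 \left(P + P^{2} + P h\right) = 2 P + 2 P^{2} + 2 P h$)
$2669 - Z{\left(23,58 \right)} = 2669 - 2 \cdot 23 \left(1 + 23 + 58\right) = 2669 - 2 \cdot 23 \cdot 82 = 2669 - 3772 = -1103$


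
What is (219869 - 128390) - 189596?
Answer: -98117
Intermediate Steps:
(219869 - 128390) - 189596 = 91479 - 189596 = -98117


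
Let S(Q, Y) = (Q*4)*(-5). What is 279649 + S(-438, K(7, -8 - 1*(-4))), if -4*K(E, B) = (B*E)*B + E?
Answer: 288409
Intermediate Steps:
K(E, B) = -E/4 - E*B²/4 (K(E, B) = -((B*E)*B + E)/4 = -(E*B² + E)/4 = -(E + E*B²)/4 = -E/4 - E*B²/4)
S(Q, Y) = -20*Q (S(Q, Y) = (4*Q)*(-5) = -20*Q)
279649 + S(-438, K(7, -8 - 1*(-4))) = 279649 - 20*(-438) = 279649 + 8760 = 288409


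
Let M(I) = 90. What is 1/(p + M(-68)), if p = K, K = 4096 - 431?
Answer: 1/3755 ≈ 0.00026631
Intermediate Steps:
K = 3665
p = 3665
1/(p + M(-68)) = 1/(3665 + 90) = 1/3755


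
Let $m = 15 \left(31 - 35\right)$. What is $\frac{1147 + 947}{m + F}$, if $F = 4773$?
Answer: $\frac{698}{1571} \approx 0.4443$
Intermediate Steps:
$m = -60$ ($m = 15 \left(-4\right) = -60$)
$\frac{1147 + 947}{m + F} = \frac{1147 + 947}{-60 + 4773} = \frac{2094}{4713} = 2094 \cdot \frac{1}{4713} = \frac{698}{1571}$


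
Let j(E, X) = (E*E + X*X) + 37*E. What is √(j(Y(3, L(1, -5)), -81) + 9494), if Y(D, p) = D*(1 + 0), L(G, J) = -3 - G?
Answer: 5*√647 ≈ 127.18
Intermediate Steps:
Y(D, p) = D (Y(D, p) = D*1 = D)
j(E, X) = E² + X² + 37*E (j(E, X) = (E² + X²) + 37*E = E² + X² + 37*E)
√(j(Y(3, L(1, -5)), -81) + 9494) = √((3² + (-81)² + 37*3) + 9494) = √((9 + 6561 + 111) + 9494) = √(6681 + 9494) = √16175 = 5*√647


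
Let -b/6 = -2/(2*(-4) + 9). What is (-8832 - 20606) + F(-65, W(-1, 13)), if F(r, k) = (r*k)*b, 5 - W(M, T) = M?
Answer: -34118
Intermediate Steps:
W(M, T) = 5 - M
b = 12 (b = -(-12)/(2*(-4) + 9) = -(-12)/(-8 + 9) = -(-12)/1 = -(-12) = -6*(-2) = 12)
F(r, k) = 12*k*r (F(r, k) = (r*k)*12 = (k*r)*12 = 12*k*r)
(-8832 - 20606) + F(-65, W(-1, 13)) = (-8832 - 20606) + 12*(5 - 1*(-1))*(-65) = -29438 + 12*(5 + 1)*(-65) = -29438 + 12*6*(-65) = -29438 - 4680 = -34118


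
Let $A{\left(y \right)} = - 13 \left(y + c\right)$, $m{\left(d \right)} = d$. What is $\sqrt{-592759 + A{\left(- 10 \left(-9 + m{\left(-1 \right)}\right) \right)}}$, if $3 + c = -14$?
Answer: $3 i \sqrt{65982} \approx 770.61 i$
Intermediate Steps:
$c = -17$ ($c = -3 - 14 = -17$)
$A{\left(y \right)} = 221 - 13 y$ ($A{\left(y \right)} = - 13 \left(y - 17\right) = - 13 \left(-17 + y\right) = 221 - 13 y$)
$\sqrt{-592759 + A{\left(- 10 \left(-9 + m{\left(-1 \right)}\right) \right)}} = \sqrt{-592759 + \left(221 - 13 \left(- 10 \left(-9 - 1\right)\right)\right)} = \sqrt{-592759 + \left(221 - 13 \left(\left(-10\right) \left(-10\right)\right)\right)} = \sqrt{-592759 + \left(221 - 1300\right)} = \sqrt{-592759 - 1079} = \sqrt{-593838} = 3 i \sqrt{65982}$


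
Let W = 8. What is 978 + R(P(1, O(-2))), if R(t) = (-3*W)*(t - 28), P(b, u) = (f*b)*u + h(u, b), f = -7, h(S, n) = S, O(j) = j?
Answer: 1362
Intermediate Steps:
P(b, u) = u - 7*b*u (P(b, u) = (-7*b)*u + u = -7*b*u + u = u - 7*b*u)
R(t) = 672 - 24*t (R(t) = (-3*8)*(t - 28) = -24*(-28 + t) = 672 - 24*t)
978 + R(P(1, O(-2))) = 978 + (672 - (-48)*(1 - 7*1)) = 978 + (672 - (-48)*(1 - 7)) = 978 + (672 - (-48)*(-6)) = 978 + (672 - 24*12) = 978 + (672 - 288) = 978 + 384 = 1362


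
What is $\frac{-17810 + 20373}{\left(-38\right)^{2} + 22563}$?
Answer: $\frac{2563}{24007} \approx 0.10676$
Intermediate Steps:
$\frac{-17810 + 20373}{\left(-38\right)^{2} + 22563} = \frac{2563}{1444 + 22563} = \frac{2563}{24007}$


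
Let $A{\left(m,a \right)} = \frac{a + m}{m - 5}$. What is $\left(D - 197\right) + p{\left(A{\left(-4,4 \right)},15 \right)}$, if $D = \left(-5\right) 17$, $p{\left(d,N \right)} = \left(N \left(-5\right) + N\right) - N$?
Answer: $-357$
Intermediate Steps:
$A{\left(m,a \right)} = \frac{a + m}{-5 + m}$
$p{\left(d,N \right)} = - 5 N$ ($p{\left(d,N \right)} = \left(- 5 N + N\right) - N = - 4 N - N = - 5 N$)
$D = -85$
$\left(D - 197\right) + p{\left(A{\left(-4,4 \right)},15 \right)} = \left(-85 - 197\right) - 75 = -282 - 75 = -357$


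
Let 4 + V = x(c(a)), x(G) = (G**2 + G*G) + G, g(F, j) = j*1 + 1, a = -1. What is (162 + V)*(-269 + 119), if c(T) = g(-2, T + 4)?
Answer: -29100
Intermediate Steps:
g(F, j) = 1 + j (g(F, j) = j + 1 = 1 + j)
c(T) = 5 + T (c(T) = 1 + (T + 4) = 1 + (4 + T) = 5 + T)
x(G) = G + 2*G**2 (x(G) = (G**2 + G**2) + G = 2*G**2 + G = G + 2*G**2)
V = 32 (V = -4 + (5 - 1)*(1 + 2*(5 - 1)) = -4 + 4*(1 + 2*4) = -4 + 4*(1 + 8) = -4 + 4*9 = -4 + 36 = 32)
(162 + V)*(-269 + 119) = (162 + 32)*(-269 + 119) = 194*(-150) = -29100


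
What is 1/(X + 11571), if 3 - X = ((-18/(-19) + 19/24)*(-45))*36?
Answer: 38/546867 ≈ 6.9487e-5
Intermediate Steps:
X = 107169/38 (X = 3 - (-18/(-19) + 19/24)*(-45)*36 = 3 - (-18*(-1/19) + 19*(1/24))*(-45)*36 = 3 - (18/19 + 19/24)*(-45)*36 = 3 - (793/456)*(-45)*36 = 3 - (-11895)*36/152 = 3 - 1*(-107055/38) = 3 + 107055/38 = 107169/38 ≈ 2820.2)
1/(X + 11571) = 1/(107169/38 + 11571) = 1/(546867/38) = 38/546867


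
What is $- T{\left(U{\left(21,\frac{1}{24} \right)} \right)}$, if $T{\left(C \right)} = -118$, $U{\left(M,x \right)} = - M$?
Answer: $118$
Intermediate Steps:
$- T{\left(U{\left(21,\frac{1}{24} \right)} \right)} = \left(-1\right) \left(-118\right) = 118$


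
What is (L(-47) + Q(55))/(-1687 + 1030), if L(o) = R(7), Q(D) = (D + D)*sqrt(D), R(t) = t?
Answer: -7/657 - 110*sqrt(55)/657 ≈ -1.2523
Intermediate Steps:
Q(D) = 2*D**(3/2) (Q(D) = (2*D)*sqrt(D) = 2*D**(3/2))
L(o) = 7
(L(-47) + Q(55))/(-1687 + 1030) = (7 + 2*55**(3/2))/(-1687 + 1030) = (7 + 2*(55*sqrt(55)))/(-657) = (7 + 110*sqrt(55))*(-1/657) = -7/657 - 110*sqrt(55)/657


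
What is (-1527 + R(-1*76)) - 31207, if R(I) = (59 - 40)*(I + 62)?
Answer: -33000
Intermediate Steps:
R(I) = 1178 + 19*I (R(I) = 19*(62 + I) = 1178 + 19*I)
(-1527 + R(-1*76)) - 31207 = (-1527 + (1178 + 19*(-1*76))) - 31207 = (-1527 + (1178 + 19*(-76))) - 31207 = (-1527 + (1178 - 1444)) - 31207 = (-1527 - 266) - 31207 = -1793 - 31207 = -33000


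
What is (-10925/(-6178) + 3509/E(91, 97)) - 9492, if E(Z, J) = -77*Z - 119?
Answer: -104455924407/11006107 ≈ -9490.7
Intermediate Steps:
E(Z, J) = -119 - 77*Z
(-10925/(-6178) + 3509/E(91, 97)) - 9492 = (-10925/(-6178) + 3509/(-119 - 77*91)) - 9492 = (-10925*(-1/6178) + 3509/(-119 - 7007)) - 9492 = (10925/6178 + 3509/(-7126)) - 9492 = (10925/6178 + 3509*(-1/7126)) - 9492 = (10925/6178 - 3509/7126) - 9492 = 14043237/11006107 - 9492 = -104455924407/11006107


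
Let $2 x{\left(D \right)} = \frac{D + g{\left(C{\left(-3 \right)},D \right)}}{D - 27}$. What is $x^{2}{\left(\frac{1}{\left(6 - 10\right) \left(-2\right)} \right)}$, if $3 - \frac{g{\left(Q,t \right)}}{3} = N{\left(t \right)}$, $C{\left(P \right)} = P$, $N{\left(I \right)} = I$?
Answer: $\frac{49}{1849} \approx 0.026501$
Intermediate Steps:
$g{\left(Q,t \right)} = 9 - 3 t$
$x{\left(D \right)} = \frac{9 - 2 D}{2 \left(-27 + D\right)}$ ($x{\left(D \right)} = \frac{\left(D - \left(-9 + 3 D\right)\right) \frac{1}{D - 27}}{2} = \frac{\left(9 - 2 D\right) \frac{1}{-27 + D}}{2} = \frac{\frac{1}{-27 + D} \left(9 - 2 D\right)}{2} = \frac{9 - 2 D}{2 \left(-27 + D\right)}$)
$x^{2}{\left(\frac{1}{\left(6 - 10\right) \left(-2\right)} \right)} = \left(\frac{\frac{9}{2} - \frac{1}{\left(6 - 10\right) \left(-2\right)}}{-27 + \frac{1}{\left(6 - 10\right) \left(-2\right)}}\right)^{2} = \left(\frac{\frac{9}{2} - \frac{1}{\left(-4\right) \left(-2\right)}}{-27 + \frac{1}{\left(-4\right) \left(-2\right)}}\right)^{2} = \left(\frac{\frac{9}{2} - \frac{1}{8}}{-27 + \frac{1}{8}}\right)^{2} = \left(\frac{\frac{9}{2} - \frac{1}{8}}{- \frac{215}{8}}\right)^{2} = \left(\left(- \frac{8}{215}\right) \frac{35}{8}\right)^{2} = \left(- \frac{7}{43}\right)^{2} = \frac{49}{1849}$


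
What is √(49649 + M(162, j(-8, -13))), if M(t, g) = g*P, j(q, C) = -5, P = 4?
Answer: √49629 ≈ 222.78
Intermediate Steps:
M(t, g) = 4*g (M(t, g) = g*4 = 4*g)
√(49649 + M(162, j(-8, -13))) = √(49649 + 4*(-5)) = √(49649 - 20) = √49629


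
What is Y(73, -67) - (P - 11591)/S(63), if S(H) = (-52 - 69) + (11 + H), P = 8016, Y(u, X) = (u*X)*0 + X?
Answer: -6724/47 ≈ -143.06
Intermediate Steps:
Y(u, X) = X (Y(u, X) = (X*u)*0 + X = 0 + X = X)
S(H) = -110 + H (S(H) = -121 + (11 + H) = -110 + H)
Y(73, -67) - (P - 11591)/S(63) = -67 - (8016 - 11591)/(-110 + 63) = -67 - (-3575)/(-47) = -67 - (-3575)*(-1)/47 = -67 - 1*3575/47 = -67 - 3575/47 = -6724/47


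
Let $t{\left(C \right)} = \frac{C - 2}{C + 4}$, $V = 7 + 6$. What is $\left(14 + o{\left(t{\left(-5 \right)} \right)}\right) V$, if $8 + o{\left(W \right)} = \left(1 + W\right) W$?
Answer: $806$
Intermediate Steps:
$V = 13$
$t{\left(C \right)} = \frac{-2 + C}{4 + C}$
$o{\left(W \right)} = -8 + W \left(1 + W\right)$ ($o{\left(W \right)} = -8 + \left(1 + W\right) W = -8 + W \left(1 + W\right)$)
$\left(14 + o{\left(t{\left(-5 \right)} \right)}\right) V = \left(14 + \left(-8 + \frac{-2 - 5}{4 - 5} + \left(\frac{-2 - 5}{4 - 5}\right)^{2}\right)\right) 13 = \left(14 + \left(-8 + \frac{1}{-1} \left(-7\right) + \left(\frac{1}{-1} \left(-7\right)\right)^{2}\right)\right) 13 = \left(14 - \left(1 - 49\right)\right) 13 = \left(14 + \left(-8 + 7 + 7^{2}\right)\right) 13 = \left(14 + \left(-8 + 7 + 49\right)\right) 13 = \left(14 + 48\right) 13 = 62 \cdot 13 = 806$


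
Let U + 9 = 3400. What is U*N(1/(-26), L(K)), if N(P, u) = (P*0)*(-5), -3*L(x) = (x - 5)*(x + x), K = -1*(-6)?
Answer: 0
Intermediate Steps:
K = 6
L(x) = -2*x*(-5 + x)/3 (L(x) = -(x - 5)*(x + x)/3 = -(-5 + x)*2*x/3 = -2*x*(-5 + x)/3)
U = 3391 (U = -9 + 3400 = 3391)
N(P, u) = 0 (N(P, u) = 0*(-5) = 0)
U*N(1/(-26), L(K)) = 3391*0 = 0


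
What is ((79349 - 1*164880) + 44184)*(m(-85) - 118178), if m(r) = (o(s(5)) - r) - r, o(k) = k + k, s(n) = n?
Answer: 4878863306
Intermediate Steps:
o(k) = 2*k
m(r) = 10 - 2*r (m(r) = (2*5 - r) - r = (10 - r) - r = 10 - 2*r)
((79349 - 1*164880) + 44184)*(m(-85) - 118178) = ((79349 - 1*164880) + 44184)*((10 - 2*(-85)) - 118178) = ((79349 - 164880) + 44184)*((10 + 170) - 118178) = (-85531 + 44184)*(180 - 118178) = -41347*(-117998) = 4878863306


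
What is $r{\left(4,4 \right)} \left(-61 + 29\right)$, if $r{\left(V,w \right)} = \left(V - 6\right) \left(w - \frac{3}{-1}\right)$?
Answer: $448$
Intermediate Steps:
$r{\left(V,w \right)} = \left(-6 + V\right) \left(3 + w\right)$ ($r{\left(V,w \right)} = \left(-6 + V\right) \left(w - -3\right) = \left(-6 + V\right) \left(w + 3\right) = \left(-6 + V\right) \left(3 + w\right)$)
$r{\left(4,4 \right)} \left(-61 + 29\right) = \left(-18 - 24 + 3 \cdot 4 + 4 \cdot 4\right) \left(-61 + 29\right) = \left(-18 - 24 + 12 + 16\right) \left(-32\right) = \left(-14\right) \left(-32\right) = 448$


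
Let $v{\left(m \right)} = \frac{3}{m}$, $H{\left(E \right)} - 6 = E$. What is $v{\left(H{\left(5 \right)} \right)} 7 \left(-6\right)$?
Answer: $- \frac{126}{11} \approx -11.455$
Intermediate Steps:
$H{\left(E \right)} = 6 + E$
$v{\left(H{\left(5 \right)} \right)} 7 \left(-6\right) = \frac{3}{6 + 5} \cdot 7 \left(-6\right) = \frac{3}{11} \cdot 7 \left(-6\right) = \frac{21}{11} \left(-6\right) = - \frac{126}{11}$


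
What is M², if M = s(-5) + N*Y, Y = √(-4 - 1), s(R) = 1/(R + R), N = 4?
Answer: (-1 + 40*I*√5)²/100 ≈ -79.99 - 1.7889*I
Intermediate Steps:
s(R) = 1/(2*R)
Y = I*√5 (Y = √(-5) = I*√5 ≈ 2.2361*I)
M = -⅒ + 4*I*√5 (M = (½)/(-5) + 4*(I*√5) = (½)*(-⅕) + 4*I*√5 = -⅒ + 4*I*√5 ≈ -0.1 + 8.9443*I)
M² = (-⅒ + 4*I*√5)²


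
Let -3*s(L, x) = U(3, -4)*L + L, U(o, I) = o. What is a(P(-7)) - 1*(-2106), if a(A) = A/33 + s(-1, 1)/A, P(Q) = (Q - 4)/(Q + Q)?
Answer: 324589/154 ≈ 2107.7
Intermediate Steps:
s(L, x) = -4*L/3 (s(L, x) = -(3*L + L)/3 = -4*L/3)
P(Q) = (-4 + Q)/(2*Q) (P(Q) = (-4 + Q)/((2*Q)) = (-4 + Q)*(1/(2*Q)) = (-4 + Q)/(2*Q))
a(A) = A/33 + 4/(3*A) (a(A) = A/33 + (-4/3*(-1))/A = A*(1/33) + 4/(3*A) = A/33 + 4/(3*A))
a(P(-7)) - 1*(-2106) = (44 + ((1/2)*(-4 - 7)/(-7))**2)/(33*(((1/2)*(-4 - 7)/(-7)))) - 1*(-2106) = (44 + ((1/2)*(-1/7)*(-11))**2)/(33*(((1/2)*(-1/7)*(-11)))) + 2106 = (44 + (11/14)**2)/(33*(11/14)) + 2106 = (1/33)*(14/11)*(44 + 121/196) + 2106 = (1/33)*(14/11)*(8745/196) + 2106 = 265/154 + 2106 = 324589/154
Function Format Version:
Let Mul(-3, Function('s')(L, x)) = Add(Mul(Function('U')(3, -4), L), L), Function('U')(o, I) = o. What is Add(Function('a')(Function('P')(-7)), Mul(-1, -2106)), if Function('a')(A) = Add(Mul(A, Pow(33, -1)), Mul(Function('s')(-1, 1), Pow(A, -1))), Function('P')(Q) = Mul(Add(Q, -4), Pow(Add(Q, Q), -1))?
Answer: Rational(324589, 154) ≈ 2107.7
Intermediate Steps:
Function('s')(L, x) = Mul(Rational(-4, 3), L) (Function('s')(L, x) = Mul(Rational(-1, 3), Add(Mul(3, L), L)) = Mul(Rational(-1, 3), Mul(4, L)) = Mul(Rational(-4, 3), L))
Function('P')(Q) = Mul(Rational(1, 2), Pow(Q, -1), Add(-4, Q)) (Function('P')(Q) = Mul(Add(-4, Q), Pow(Mul(2, Q), -1)) = Mul(Add(-4, Q), Mul(Rational(1, 2), Pow(Q, -1))) = Mul(Rational(1, 2), Pow(Q, -1), Add(-4, Q)))
Function('a')(A) = Add(Mul(Rational(1, 33), A), Mul(Rational(4, 3), Pow(A, -1))) (Function('a')(A) = Add(Mul(A, Pow(33, -1)), Mul(Mul(Rational(-4, 3), -1), Pow(A, -1))) = Add(Mul(A, Rational(1, 33)), Mul(Rational(4, 3), Pow(A, -1))) = Add(Mul(Rational(1, 33), A), Mul(Rational(4, 3), Pow(A, -1))))
Add(Function('a')(Function('P')(-7)), Mul(-1, -2106)) = Add(Mul(Rational(1, 33), Pow(Mul(Rational(1, 2), Pow(-7, -1), Add(-4, -7)), -1), Add(44, Pow(Mul(Rational(1, 2), Pow(-7, -1), Add(-4, -7)), 2))), Mul(-1, -2106)) = Add(Mul(Rational(1, 33), Pow(Mul(Rational(1, 2), Rational(-1, 7), -11), -1), Add(44, Pow(Mul(Rational(1, 2), Rational(-1, 7), -11), 2))), 2106) = Add(Mul(Rational(1, 33), Pow(Rational(11, 14), -1), Add(44, Pow(Rational(11, 14), 2))), 2106) = Add(Mul(Rational(1, 33), Rational(14, 11), Add(44, Rational(121, 196))), 2106) = Add(Mul(Rational(1, 33), Rational(14, 11), Rational(8745, 196)), 2106) = Add(Rational(265, 154), 2106) = Rational(324589, 154)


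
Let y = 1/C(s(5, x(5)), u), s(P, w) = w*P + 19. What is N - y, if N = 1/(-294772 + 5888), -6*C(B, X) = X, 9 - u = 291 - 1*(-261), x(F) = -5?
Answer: -577949/52288004 ≈ -0.011053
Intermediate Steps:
s(P, w) = 19 + P*w (s(P, w) = P*w + 19 = 19 + P*w)
u = -543 (u = 9 - (291 - 1*(-261)) = 9 - (291 + 261) = 9 - 1*552 = 9 - 552 = -543)
C(B, X) = -X/6
y = 2/181 (y = 1/(-⅙*(-543)) = 1/(181/2) = 2/181 ≈ 0.011050)
N = -1/288884 (N = 1/(-288884) = -1/288884 ≈ -3.4616e-6)
N - y = -1/288884 - 1*2/181 = -1/288884 - 2/181 = -577949/52288004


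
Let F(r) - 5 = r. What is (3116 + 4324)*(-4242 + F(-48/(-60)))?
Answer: -31517328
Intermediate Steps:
F(r) = 5 + r
(3116 + 4324)*(-4242 + F(-48/(-60))) = (3116 + 4324)*(-4242 + (5 - 48/(-60))) = 7440*(-4242 + (5 - 48*(-1/60))) = 7440*(-4242 + (5 + 4/5)) = 7440*(-4242 + 29/5) = 7440*(-21181/5) = -31517328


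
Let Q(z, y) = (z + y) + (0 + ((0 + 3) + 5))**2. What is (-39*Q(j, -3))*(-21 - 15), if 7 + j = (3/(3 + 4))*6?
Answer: 555984/7 ≈ 79426.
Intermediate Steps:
j = -31/7 (j = -7 + (3/(3 + 4))*6 = -7 + (3/7)*6 = -7 + 18/7 = -31/7 ≈ -4.4286)
Q(z, y) = 64 + y + z (Q(z, y) = (y + z) + (0 + (3 + 5))**2 = (y + z) + (0 + 8)**2 = (y + z) + 8**2 = (y + z) + 64 = 64 + y + z)
(-39*Q(j, -3))*(-21 - 15) = (-39*(64 - 3 - 31/7))*(-21 - 15) = -39*396/7*(-36) = -15444/7*(-36) = 555984/7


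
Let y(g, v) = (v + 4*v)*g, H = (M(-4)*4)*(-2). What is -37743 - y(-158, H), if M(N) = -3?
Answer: -18783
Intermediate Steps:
H = 24 (H = -3*4*(-2) = -12*(-2) = 24)
y(g, v) = 5*g*v (y(g, v) = (5*v)*g = 5*g*v)
-37743 - y(-158, H) = -37743 - 5*(-158)*24 = -37743 - 1*(-18960) = -37743 + 18960 = -18783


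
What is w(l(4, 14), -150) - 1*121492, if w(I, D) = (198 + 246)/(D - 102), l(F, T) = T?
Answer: -2551369/21 ≈ -1.2149e+5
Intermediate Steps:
w(I, D) = 444/(-102 + D)
w(l(4, 14), -150) - 1*121492 = 444/(-102 - 150) - 1*121492 = 444/(-252) - 121492 = 444*(-1/252) - 121492 = -37/21 - 121492 = -2551369/21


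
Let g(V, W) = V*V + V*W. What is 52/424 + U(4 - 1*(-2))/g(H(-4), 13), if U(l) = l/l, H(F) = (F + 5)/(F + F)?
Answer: -5445/10918 ≈ -0.49872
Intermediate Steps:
H(F) = (5 + F)/(2*F) (H(F) = (5 + F)/((2*F)) = (5 + F)*(1/(2*F)) = (5 + F)/(2*F))
g(V, W) = V² + V*W
U(l) = 1
52/424 + U(4 - 1*(-2))/g(H(-4), 13) = 52/424 + 1/(((½)*(5 - 4)/(-4))*((½)*(5 - 4)/(-4) + 13)) = 52*(1/424) + 1/(((½)*(-¼)*1)*((½)*(-¼)*1 + 13)) = 13/106 + 1/(-(-⅛ + 13)/8) = 13/106 + 1/(-⅛*103/8) = 13/106 + 1/(-103/64) = 13/106 + 1*(-64/103) = 13/106 - 64/103 = -5445/10918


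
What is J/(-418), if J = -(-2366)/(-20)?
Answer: 1183/4180 ≈ 0.28301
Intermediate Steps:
J = -1183/10 (J = -(-2366)*(-1)/20 = -26*91/20 = -1183/10 ≈ -118.30)
J/(-418) = -1183/10/(-418) = -1183/10*(-1/418) = 1183/4180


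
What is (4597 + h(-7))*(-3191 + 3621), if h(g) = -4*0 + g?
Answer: 1973700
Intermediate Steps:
h(g) = g (h(g) = 0 + g = g)
(4597 + h(-7))*(-3191 + 3621) = (4597 - 7)*(-3191 + 3621) = 4590*430 = 1973700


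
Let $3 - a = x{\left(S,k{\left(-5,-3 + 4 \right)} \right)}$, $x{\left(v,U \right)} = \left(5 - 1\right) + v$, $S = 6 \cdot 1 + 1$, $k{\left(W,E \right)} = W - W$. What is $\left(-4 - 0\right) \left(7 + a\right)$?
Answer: $4$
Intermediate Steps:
$k{\left(W,E \right)} = 0$
$S = 7$ ($S = 6 + 1 = 7$)
$x{\left(v,U \right)} = 4 + v$
$a = -8$ ($a = 3 - \left(4 + 7\right) = 3 - 11 = -8$)
$\left(-4 - 0\right) \left(7 + a\right) = \left(-4 - 0\right) \left(7 - 8\right) = \left(-4 + 0\right) \left(-1\right) = \left(-4\right) \left(-1\right) = 4$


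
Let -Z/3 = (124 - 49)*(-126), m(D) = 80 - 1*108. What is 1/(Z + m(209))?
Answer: 1/28322 ≈ 3.5308e-5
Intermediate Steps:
m(D) = -28 (m(D) = 80 - 108 = -28)
Z = 28350 (Z = -3*(124 - 49)*(-126) = -225*(-126) = -3*(-9450) = 28350)
1/(Z + m(209)) = 1/(28350 - 28) = 1/28322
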